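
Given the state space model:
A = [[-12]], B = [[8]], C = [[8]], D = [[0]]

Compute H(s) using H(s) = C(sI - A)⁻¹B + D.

(sI - A)⁻¹ = 1/(s + 12). H(s) = 8 × 8/(s + 12) + 0 = 64/(s + 12).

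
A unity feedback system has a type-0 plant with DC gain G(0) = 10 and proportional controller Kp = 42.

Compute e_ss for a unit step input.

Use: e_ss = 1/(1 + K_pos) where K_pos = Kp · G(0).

K_pos = Kp · G(0) = 42 × 10 = 420. e_ss = 1/(1 + 420) = 0.0024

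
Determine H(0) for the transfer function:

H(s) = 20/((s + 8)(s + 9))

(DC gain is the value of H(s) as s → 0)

DC gain = H(0) = 20/(8 × 9) = 20/72 = 0.2778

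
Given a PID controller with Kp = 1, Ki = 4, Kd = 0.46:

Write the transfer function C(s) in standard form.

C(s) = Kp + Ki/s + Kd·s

Substituting values: C(s) = 1 + 4/s + 0.46s = (0.46s² + s + 4)/s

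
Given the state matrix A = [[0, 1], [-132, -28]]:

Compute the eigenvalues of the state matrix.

det(A - λI) = λ² - (-28)λ + 132 = (λ - (-22))(λ - (-6)). Eigenvalues: -22, -6.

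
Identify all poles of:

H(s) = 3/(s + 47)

Pole is where denominator = 0: s + 47 = 0, so s = -47.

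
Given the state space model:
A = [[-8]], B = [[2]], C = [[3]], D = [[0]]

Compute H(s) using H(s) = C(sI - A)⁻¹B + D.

(sI - A)⁻¹ = 1/(s + 8). H(s) = 3 × 2/(s + 8) + 0 = 6/(s + 8).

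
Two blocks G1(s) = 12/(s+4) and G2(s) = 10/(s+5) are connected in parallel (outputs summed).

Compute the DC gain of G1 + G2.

Parallel: G_eq = G1 + G2. DC gain = G1(0) + G2(0) = 12/4 + 10/5 = 3 + 2 = 5.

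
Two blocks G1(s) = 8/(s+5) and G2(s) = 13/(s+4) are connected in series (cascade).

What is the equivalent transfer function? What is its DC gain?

Series: multiply transfer functions. G_eq = 8/(s+5) × 13/(s+4) = 104/((s+5)(s+4)). DC gain = 104/(5×4) = 5.2.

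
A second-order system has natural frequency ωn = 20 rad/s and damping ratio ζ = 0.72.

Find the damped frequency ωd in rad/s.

ωd = ωn√(1 - ζ²) = 20√(1 - 0.72²) = 13.88 rad/s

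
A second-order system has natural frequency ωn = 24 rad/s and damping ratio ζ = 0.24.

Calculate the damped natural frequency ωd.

ωd = ωn√(1 - ζ²) = 24√(1 - 0.24²) = 23.3 rad/s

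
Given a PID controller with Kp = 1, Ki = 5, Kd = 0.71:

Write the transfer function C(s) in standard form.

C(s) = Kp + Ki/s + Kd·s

Substituting values: C(s) = 1 + 5/s + 0.71s = (0.71s² + s + 5)/s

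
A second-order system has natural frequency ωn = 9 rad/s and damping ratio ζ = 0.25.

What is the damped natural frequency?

ωd = ωn√(1 - ζ²) = 9√(1 - 0.25²) = 8.71 rad/s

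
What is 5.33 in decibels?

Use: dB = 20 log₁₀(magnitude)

dB = 20 log₁₀(5.33) = 14.5 dB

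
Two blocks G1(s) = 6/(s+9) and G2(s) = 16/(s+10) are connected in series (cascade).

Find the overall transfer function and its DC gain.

Series: multiply transfer functions. G_eq = 6/(s+9) × 16/(s+10) = 96/((s+9)(s+10)). DC gain = 96/(9×10) = 1.0667.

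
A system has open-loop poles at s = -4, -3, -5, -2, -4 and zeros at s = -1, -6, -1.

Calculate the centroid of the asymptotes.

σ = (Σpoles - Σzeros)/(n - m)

σ = (Σpoles - Σzeros)/(n - m) = (-18 - (-8))/(5 - 3) = -10/2 = -5.0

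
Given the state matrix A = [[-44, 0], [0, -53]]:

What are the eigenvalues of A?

For diagonal matrix, eigenvalues are diagonal entries: λ₁ = -44, λ₂ = -53.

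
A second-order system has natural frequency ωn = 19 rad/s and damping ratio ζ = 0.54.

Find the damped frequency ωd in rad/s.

ωd = ωn√(1 - ζ²) = 19√(1 - 0.54²) = 15.99 rad/s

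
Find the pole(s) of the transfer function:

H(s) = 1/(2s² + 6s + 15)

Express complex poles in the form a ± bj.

Discriminant = 6² - 4×2×15 = 36 - 120 = -84 < 0, so the poles are a complex conjugate pair s = (-6 ± j√84)/(2×2). Real part = -6/(2×2) = -6/4 = -1.5; imaginary part = ±√84/(2×2) ≈ 2.2913. Poles: s = -1.5 ± 2.2913j.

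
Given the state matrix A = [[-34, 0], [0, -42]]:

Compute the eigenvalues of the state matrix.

For diagonal matrix, eigenvalues are diagonal entries: λ₁ = -34, λ₂ = -42.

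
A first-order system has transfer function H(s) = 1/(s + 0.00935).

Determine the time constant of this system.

For H(s) = 1/(s + 1/τ), the pole is at -1/τ = -0.00935, so τ = 1/0.00935 = 107 s.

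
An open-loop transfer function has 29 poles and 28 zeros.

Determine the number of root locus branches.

Root locus has n branches where n = number of poles = 29.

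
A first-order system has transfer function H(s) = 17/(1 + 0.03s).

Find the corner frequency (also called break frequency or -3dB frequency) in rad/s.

Corner frequency = 1/τ = 1/0.03 = 33.333 rad/s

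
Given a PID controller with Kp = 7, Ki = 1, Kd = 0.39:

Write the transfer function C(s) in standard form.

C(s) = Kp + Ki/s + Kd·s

Substituting values: C(s) = 7 + 1/s + 0.39s = (0.39s² + 7s + 1)/s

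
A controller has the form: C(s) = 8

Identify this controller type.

This is a Proportional (P) controller.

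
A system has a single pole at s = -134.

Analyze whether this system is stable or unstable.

Pole at s = -134 is in the left half-plane. Stable.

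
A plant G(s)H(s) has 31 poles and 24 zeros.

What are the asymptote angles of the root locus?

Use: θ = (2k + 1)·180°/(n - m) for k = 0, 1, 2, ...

n - m = 31 - 24 = 7. Angles: θk = (2k + 1)·180°/7 = 25.71°, 77.14°, 128.57°, 180°, 231.43°, 282.86°, 334.29°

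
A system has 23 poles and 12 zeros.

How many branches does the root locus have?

Root locus has n branches where n = number of poles = 23.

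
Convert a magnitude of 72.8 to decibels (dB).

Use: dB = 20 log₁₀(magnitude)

dB = 20 log₁₀(72.8) = 37.2 dB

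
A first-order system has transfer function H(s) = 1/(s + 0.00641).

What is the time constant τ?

For H(s) = 1/(s + 1/τ), the pole is at -1/τ = -0.00641, so τ = 1/0.00641 = 156 s.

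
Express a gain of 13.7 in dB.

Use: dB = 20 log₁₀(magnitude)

dB = 20 log₁₀(13.7) = 22.7 dB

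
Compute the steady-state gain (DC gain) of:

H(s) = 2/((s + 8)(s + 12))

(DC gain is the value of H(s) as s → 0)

DC gain = H(0) = 2/(8 × 12) = 2/96 = 0.0208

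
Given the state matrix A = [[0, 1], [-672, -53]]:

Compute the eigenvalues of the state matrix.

det(A - λI) = λ² - (-53)λ + 672 = (λ - (-32))(λ - (-21)). Eigenvalues: -32, -21.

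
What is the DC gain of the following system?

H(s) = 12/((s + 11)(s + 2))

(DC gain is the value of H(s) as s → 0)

DC gain = H(0) = 12/(11 × 2) = 12/22 = 0.5455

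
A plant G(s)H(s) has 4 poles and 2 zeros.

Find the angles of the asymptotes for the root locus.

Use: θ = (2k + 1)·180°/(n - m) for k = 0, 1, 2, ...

n - m = 4 - 2 = 2. Angles: θk = (2k + 1)·180°/2 = 90°, 270°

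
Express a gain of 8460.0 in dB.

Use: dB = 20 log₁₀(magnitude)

dB = 20 log₁₀(8460.0) = 78.5 dB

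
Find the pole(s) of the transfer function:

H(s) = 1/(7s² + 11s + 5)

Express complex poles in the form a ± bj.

Discriminant = 11² - 4×7×5 = 121 - 140 = -19 < 0, so the poles are a complex conjugate pair s = (-11 ± j√19)/(2×7). Real part = -11/(2×7) = -11/14 ≈ -0.7857; imaginary part = ±√19/(2×7) ≈ 0.3113. Poles: s = -0.7857 ± 0.3113j.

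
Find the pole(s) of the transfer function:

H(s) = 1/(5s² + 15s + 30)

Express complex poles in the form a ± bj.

Discriminant = 15² - 4×5×30 = 225 - 600 = -375 < 0, so the poles are a complex conjugate pair s = (-15 ± j√375)/(2×5). Real part = -15/(2×5) = -15/10 = -1.5; imaginary part = ±√375/(2×5) ≈ 1.9365. Poles: s = -1.5 ± 1.9365j.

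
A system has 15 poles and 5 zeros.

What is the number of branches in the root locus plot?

Root locus has n branches where n = number of poles = 15.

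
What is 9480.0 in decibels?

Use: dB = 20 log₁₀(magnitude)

dB = 20 log₁₀(9480.0) = 79.5 dB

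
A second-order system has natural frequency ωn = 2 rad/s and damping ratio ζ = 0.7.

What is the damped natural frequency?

ωd = ωn√(1 - ζ²) = 2√(1 - 0.7²) = 1.43 rad/s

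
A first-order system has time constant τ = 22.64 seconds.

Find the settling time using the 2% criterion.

For first-order system, 2% settling time ≈ 4τ = 4 × 22.64 = 90.56 s.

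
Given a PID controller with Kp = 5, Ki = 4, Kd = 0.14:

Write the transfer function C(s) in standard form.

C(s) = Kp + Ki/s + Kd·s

Substituting values: C(s) = 5 + 4/s + 0.14s = (0.14s² + 5s + 4)/s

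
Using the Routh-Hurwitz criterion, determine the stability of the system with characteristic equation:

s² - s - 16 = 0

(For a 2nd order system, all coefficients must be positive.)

Coefficients: 1, -1, -16. b=-1, c=-16 not positive, so system is unstable.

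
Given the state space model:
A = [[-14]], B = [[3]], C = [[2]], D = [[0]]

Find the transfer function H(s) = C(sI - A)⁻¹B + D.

(sI - A)⁻¹ = 1/(s + 14). H(s) = 2 × 3/(s + 14) + 0 = 6/(s + 14).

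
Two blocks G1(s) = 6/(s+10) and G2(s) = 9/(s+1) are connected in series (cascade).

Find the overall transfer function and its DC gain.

Series: multiply transfer functions. G_eq = 6/(s+10) × 9/(s+1) = 54/((s+10)(s+1)). DC gain = 54/(10×1) = 5.4.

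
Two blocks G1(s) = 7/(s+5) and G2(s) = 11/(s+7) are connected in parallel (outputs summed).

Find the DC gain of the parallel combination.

Parallel: G_eq = G1 + G2. DC gain = G1(0) + G2(0) = 7/5 + 11/7 = 1.4 + 1.5714 = 2.9714.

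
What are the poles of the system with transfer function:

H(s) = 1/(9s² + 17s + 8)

Discriminant = 17² - 4×9×8 = 289 - 288 = 1 > 0, so two distinct real poles. Using quadratic formula: s = (-17 ± √1)/(2×9) = (-17 ± √1)/18, with √1 = 1. s₁ = -16/18 ≈ -0.8889, s₂ = -18/18 = -1. Poles: s₁ = -0.8889, s₂ = -1.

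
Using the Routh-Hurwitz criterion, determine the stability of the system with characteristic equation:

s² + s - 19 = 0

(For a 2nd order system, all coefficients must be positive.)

Coefficients: 1, 1, -19. c=-19 not positive, so system is unstable.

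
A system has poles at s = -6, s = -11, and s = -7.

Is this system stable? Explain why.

All poles are in the left half-plane. System is stable.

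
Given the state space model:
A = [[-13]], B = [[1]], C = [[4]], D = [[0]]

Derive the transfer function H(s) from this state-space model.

(sI - A)⁻¹ = 1/(s + 13). H(s) = 4 × 1/(s + 13) + 0 = 4/(s + 13).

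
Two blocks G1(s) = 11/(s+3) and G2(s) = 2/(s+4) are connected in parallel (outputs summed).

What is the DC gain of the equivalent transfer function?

Parallel: G_eq = G1 + G2. DC gain = G1(0) + G2(0) = 11/3 + 2/4 = 3.6667 + 0.5 = 4.1667.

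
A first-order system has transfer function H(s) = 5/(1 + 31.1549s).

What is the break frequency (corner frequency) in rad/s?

Corner frequency = 1/τ = 1/31.1549 = 0.032 rad/s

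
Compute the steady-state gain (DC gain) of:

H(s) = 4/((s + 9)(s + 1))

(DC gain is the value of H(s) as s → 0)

DC gain = H(0) = 4/(9 × 1) = 4/9 = 0.4444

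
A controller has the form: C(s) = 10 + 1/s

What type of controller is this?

This is a Proportional-Integral (PI) controller.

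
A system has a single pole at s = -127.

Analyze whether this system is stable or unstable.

Pole at s = -127 is in the left half-plane. Stable.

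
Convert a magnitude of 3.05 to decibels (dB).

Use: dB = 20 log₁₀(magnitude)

dB = 20 log₁₀(3.05) = 9.7 dB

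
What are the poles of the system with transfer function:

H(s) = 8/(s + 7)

Pole is where denominator = 0: s + 7 = 0, so s = -7.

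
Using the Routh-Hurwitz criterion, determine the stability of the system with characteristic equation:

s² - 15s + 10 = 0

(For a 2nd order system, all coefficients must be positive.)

Coefficients: 1, -15, 10. b=-15 not positive, so system is unstable.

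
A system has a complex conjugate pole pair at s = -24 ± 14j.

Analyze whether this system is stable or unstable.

Real part of poles is -24 (< 0, left half-plane). Stable.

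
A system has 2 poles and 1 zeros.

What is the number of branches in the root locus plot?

Root locus has n branches where n = number of poles = 2.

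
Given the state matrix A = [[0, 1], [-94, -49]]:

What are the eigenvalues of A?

det(A - λI) = λ² - (-49)λ + 94 = (λ - (-47))(λ - (-2)). Eigenvalues: -47, -2.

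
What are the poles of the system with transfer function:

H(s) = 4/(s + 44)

Pole is where denominator = 0: s + 44 = 0, so s = -44.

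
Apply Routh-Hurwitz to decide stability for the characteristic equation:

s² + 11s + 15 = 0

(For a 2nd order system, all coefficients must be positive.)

Coefficients: 1, 11, 15. All positive, so system is stable.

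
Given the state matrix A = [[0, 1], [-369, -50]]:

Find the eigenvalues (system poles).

det(A - λI) = λ² - (-50)λ + 369 = (λ - (-9))(λ - (-41)). Eigenvalues: -9, -41.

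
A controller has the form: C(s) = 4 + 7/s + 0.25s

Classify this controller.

This is a Proportional-Integral-Derivative (PID) controller.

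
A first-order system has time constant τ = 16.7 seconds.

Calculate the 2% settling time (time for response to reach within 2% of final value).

For first-order system, 2% settling time ≈ 4τ = 4 × 16.7 = 66.8 s.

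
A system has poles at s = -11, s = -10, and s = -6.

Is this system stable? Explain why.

All poles are in the left half-plane. System is stable.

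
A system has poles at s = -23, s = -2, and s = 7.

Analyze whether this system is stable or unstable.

Pole(s) at s = 7 are not in the left half-plane. System is unstable.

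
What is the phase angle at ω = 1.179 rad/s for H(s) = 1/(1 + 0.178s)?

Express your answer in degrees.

Phase = -arctan(ωτ) = -arctan(1.179 × 0.178) = -11.9°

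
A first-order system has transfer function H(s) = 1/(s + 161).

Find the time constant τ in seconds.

For H(s) = 1/(s + 1/τ), the pole is at -1/τ = -161, so τ = 1/161 = 0.0062 s.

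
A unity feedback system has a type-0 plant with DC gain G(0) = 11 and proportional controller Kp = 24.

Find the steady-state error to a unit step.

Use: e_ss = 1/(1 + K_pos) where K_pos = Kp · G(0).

K_pos = Kp · G(0) = 24 × 11 = 264. e_ss = 1/(1 + 264) = 0.0038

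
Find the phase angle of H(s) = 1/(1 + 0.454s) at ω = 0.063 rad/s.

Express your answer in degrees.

Phase = -arctan(ωτ) = -arctan(0.063 × 0.454) = -1.6°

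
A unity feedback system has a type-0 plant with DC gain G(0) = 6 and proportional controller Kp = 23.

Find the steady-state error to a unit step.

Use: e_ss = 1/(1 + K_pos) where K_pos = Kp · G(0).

K_pos = Kp · G(0) = 23 × 6 = 138. e_ss = 1/(1 + 138) = 0.0072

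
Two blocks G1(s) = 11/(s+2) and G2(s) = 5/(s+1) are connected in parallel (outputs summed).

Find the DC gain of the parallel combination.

Parallel: G_eq = G1 + G2. DC gain = G1(0) + G2(0) = 11/2 + 5/1 = 5.5 + 5 = 10.5.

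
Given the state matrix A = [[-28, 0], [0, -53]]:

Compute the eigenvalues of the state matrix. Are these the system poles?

For diagonal matrix, eigenvalues are diagonal entries: λ₁ = -28, λ₂ = -53. Eigenvalues of A = system poles.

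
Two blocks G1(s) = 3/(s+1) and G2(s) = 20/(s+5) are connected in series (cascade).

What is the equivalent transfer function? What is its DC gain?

Series: multiply transfer functions. G_eq = 3/(s+1) × 20/(s+5) = 60/((s+1)(s+5)). DC gain = 60/(1×5) = 12.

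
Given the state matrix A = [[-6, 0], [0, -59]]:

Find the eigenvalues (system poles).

For diagonal matrix, eigenvalues are diagonal entries: λ₁ = -6, λ₂ = -59.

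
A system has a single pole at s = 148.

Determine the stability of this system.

Pole at s = 148 is in the right half-plane. Unstable.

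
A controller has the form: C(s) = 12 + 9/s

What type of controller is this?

This is a Proportional-Integral (PI) controller.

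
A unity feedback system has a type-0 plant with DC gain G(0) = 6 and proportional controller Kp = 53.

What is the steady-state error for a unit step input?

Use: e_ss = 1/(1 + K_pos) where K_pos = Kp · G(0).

K_pos = Kp · G(0) = 53 × 6 = 318. e_ss = 1/(1 + 318) = 0.0031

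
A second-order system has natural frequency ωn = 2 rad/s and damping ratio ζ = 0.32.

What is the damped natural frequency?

ωd = ωn√(1 - ζ²) = 2√(1 - 0.32²) = 1.89 rad/s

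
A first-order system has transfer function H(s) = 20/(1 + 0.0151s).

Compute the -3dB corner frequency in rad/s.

Corner frequency = 1/τ = 1/0.0151 = 66.225 rad/s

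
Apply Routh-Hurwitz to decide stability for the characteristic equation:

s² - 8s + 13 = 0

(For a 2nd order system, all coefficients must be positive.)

Coefficients: 1, -8, 13. b=-8 not positive, so system is unstable.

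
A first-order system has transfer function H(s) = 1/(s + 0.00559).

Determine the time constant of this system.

For H(s) = 1/(s + 1/τ), the pole is at -1/τ = -0.00559, so τ = 1/0.00559 = 178.9 s.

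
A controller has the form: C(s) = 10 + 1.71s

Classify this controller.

This is a Proportional-Derivative (PD) controller.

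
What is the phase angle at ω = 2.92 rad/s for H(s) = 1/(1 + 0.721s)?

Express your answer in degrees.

Phase = -arctan(ωτ) = -arctan(2.92 × 0.721) = -64.6°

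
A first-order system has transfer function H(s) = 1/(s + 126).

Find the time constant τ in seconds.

For H(s) = 1/(s + 1/τ), the pole is at -1/τ = -126, so τ = 1/126 = 0.0079 s.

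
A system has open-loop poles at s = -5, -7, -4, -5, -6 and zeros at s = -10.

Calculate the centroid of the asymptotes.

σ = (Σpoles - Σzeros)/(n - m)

σ = (Σpoles - Σzeros)/(n - m) = (-27 - (-10))/(5 - 1) = -17/4 = -4.25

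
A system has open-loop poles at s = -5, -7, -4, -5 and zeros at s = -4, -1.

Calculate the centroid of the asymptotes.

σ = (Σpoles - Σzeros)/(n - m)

σ = (Σpoles - Σzeros)/(n - m) = (-21 - (-5))/(4 - 2) = -16/2 = -8.0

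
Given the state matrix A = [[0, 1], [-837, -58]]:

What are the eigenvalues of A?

det(A - λI) = λ² - (-58)λ + 837 = (λ - (-31))(λ - (-27)). Eigenvalues: -31, -27.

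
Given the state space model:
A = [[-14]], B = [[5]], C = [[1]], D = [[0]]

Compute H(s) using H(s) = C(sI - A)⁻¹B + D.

(sI - A)⁻¹ = 1/(s + 14). H(s) = 1 × 5/(s + 14) + 0 = 5/(s + 14).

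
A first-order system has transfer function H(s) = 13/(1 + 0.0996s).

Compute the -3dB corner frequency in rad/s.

Corner frequency = 1/τ = 1/0.0996 = 10.04 rad/s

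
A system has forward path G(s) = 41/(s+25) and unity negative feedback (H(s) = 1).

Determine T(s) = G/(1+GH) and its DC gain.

T(s) = G/(1+GH) = [41/(s+25)] / [1 + 41/(s+25)] = 41/(s+25+41) = 41/(s+66). DC gain = 41/66 = 0.6212.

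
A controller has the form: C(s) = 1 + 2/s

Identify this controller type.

This is a Proportional-Integral (PI) controller.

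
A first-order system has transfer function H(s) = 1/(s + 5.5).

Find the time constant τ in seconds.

For H(s) = 1/(s + 1/τ), the pole is at -1/τ = -5.5, so τ = 1/5.5 = 0.1818 s.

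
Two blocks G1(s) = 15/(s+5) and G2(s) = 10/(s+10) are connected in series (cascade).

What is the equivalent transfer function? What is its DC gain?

Series: multiply transfer functions. G_eq = 15/(s+5) × 10/(s+10) = 150/((s+5)(s+10)). DC gain = 150/(5×10) = 3.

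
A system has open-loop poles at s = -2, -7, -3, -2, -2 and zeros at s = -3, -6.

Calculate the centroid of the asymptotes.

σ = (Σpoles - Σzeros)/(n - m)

σ = (Σpoles - Σzeros)/(n - m) = (-16 - (-9))/(5 - 2) = -7/3 = -2.33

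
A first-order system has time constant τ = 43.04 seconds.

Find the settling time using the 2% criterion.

For first-order system, 2% settling time ≈ 4τ = 4 × 43.04 = 172.16 s.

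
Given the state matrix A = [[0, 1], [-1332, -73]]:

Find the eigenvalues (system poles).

det(A - λI) = λ² - (-73)λ + 1332 = (λ - (-36))(λ - (-37)). Eigenvalues: -36, -37.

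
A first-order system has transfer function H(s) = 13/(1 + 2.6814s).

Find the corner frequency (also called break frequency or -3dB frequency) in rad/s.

Corner frequency = 1/τ = 1/2.6814 = 0.373 rad/s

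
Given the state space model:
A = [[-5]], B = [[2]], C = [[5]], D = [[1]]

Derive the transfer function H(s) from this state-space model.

(sI - A)⁻¹ = 1/(s + 5). H(s) = 5×2/(s + 5) + 1 = (s + 15)/(s + 5).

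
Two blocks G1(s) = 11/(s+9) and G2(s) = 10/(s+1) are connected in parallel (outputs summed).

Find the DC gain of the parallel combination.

Parallel: G_eq = G1 + G2. DC gain = G1(0) + G2(0) = 11/9 + 10/1 = 1.2222 + 10 = 11.2222.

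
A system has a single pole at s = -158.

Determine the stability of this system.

Pole at s = -158 is in the left half-plane. Stable.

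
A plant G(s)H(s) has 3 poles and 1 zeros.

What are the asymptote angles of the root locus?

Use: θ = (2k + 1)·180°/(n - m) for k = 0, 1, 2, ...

n - m = 3 - 1 = 2. Angles: θk = (2k + 1)·180°/2 = 90°, 270°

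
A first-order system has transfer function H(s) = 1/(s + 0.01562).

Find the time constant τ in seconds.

For H(s) = 1/(s + 1/τ), the pole is at -1/τ = -0.01562, so τ = 1/0.01562 = 64.02 s.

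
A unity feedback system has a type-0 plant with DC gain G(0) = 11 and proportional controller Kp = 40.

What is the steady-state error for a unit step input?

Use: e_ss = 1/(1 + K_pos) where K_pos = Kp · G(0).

K_pos = Kp · G(0) = 40 × 11 = 440. e_ss = 1/(1 + 440) = 0.0023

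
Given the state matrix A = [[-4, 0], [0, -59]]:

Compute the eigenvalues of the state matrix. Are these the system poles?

For diagonal matrix, eigenvalues are diagonal entries: λ₁ = -4, λ₂ = -59. Eigenvalues of A = system poles.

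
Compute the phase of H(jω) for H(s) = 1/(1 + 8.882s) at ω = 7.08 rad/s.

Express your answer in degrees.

Phase = -arctan(ωτ) = -arctan(7.08 × 8.882) = -89.1°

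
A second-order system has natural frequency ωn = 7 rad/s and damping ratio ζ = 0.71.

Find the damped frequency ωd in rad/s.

ωd = ωn√(1 - ζ²) = 7√(1 - 0.71²) = 4.93 rad/s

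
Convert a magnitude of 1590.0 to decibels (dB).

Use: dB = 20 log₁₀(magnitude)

dB = 20 log₁₀(1590.0) = 64.0 dB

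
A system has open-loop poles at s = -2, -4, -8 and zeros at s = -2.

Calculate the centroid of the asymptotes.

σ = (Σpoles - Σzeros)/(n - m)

σ = (Σpoles - Σzeros)/(n - m) = (-14 - (-2))/(3 - 1) = -12/2 = -6.0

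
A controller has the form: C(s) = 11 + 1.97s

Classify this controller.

This is a Proportional-Derivative (PD) controller.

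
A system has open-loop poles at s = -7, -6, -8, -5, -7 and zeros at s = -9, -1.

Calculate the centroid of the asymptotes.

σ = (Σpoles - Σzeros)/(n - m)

σ = (Σpoles - Σzeros)/(n - m) = (-33 - (-10))/(5 - 2) = -23/3 = -7.67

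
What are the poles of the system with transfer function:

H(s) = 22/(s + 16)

Pole is where denominator = 0: s + 16 = 0, so s = -16.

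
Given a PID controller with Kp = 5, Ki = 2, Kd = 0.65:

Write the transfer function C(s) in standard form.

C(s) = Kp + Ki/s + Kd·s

Substituting values: C(s) = 5 + 2/s + 0.65s = (0.65s² + 5s + 2)/s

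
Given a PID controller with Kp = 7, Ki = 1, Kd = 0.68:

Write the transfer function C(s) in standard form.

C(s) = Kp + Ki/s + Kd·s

Substituting values: C(s) = 7 + 1/s + 0.68s = (0.68s² + 7s + 1)/s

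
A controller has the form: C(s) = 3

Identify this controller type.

This is a Proportional (P) controller.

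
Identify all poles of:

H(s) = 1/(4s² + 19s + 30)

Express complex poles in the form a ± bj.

Discriminant = 19² - 4×4×30 = 361 - 480 = -119 < 0, so the poles are a complex conjugate pair s = (-19 ± j√119)/(2×4). Real part = -19/(2×4) = -19/8 = -2.375; imaginary part = ±√119/(2×4) ≈ 1.3636. Poles: s = -2.375 ± 1.3636j.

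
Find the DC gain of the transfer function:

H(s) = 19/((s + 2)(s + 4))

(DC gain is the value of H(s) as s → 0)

DC gain = H(0) = 19/(2 × 4) = 19/8 = 2.375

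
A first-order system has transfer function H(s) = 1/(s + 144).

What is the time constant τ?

For H(s) = 1/(s + 1/τ), the pole is at -1/τ = -144, so τ = 1/144 = 0.0069 s.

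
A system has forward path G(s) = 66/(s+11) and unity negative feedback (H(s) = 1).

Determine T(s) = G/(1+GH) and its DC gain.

T(s) = G/(1+GH) = [66/(s+11)] / [1 + 66/(s+11)] = 66/(s+11+66) = 66/(s+77). DC gain = 66/77 = 0.8571.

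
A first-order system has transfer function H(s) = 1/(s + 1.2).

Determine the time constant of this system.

For H(s) = 1/(s + 1/τ), the pole is at -1/τ = -1.2, so τ = 1/1.2 = 0.8333 s.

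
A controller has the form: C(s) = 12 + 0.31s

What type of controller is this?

This is a Proportional-Derivative (PD) controller.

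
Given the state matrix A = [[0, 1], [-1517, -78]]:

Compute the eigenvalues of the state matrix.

det(A - λI) = λ² - (-78)λ + 1517 = (λ - (-37))(λ - (-41)). Eigenvalues: -37, -41.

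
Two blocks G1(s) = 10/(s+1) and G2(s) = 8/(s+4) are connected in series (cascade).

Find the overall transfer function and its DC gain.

Series: multiply transfer functions. G_eq = 10/(s+1) × 8/(s+4) = 80/((s+1)(s+4)). DC gain = 80/(1×4) = 20.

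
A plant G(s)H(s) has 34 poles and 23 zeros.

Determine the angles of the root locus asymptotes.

n - m = 34 - 23 = 11. Angles: θk = (2k + 1)·180°/11 = 16.36°, 49.09°, 81.82°, 114.55°, 147.27°, 180°, 212.73°, 245.45°, 278.18°, 310.91°, 343.64°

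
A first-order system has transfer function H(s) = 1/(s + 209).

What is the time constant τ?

For H(s) = 1/(s + 1/τ), the pole is at -1/τ = -209, so τ = 1/209 = 0.0048 s.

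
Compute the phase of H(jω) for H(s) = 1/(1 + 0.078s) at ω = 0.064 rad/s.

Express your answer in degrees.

Phase = -arctan(ωτ) = -arctan(0.064 × 0.078) = -0.3°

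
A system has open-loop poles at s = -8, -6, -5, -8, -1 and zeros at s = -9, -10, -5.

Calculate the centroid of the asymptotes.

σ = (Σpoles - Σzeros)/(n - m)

σ = (Σpoles - Σzeros)/(n - m) = (-28 - (-24))/(5 - 3) = -4/2 = -2.0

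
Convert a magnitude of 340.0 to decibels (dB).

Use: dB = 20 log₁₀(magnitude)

dB = 20 log₁₀(340.0) = 50.6 dB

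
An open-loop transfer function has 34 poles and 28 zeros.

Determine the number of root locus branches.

Root locus has n branches where n = number of poles = 34.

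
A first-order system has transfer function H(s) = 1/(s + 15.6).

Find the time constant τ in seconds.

For H(s) = 1/(s + 1/τ), the pole is at -1/τ = -15.6, so τ = 1/15.6 = 0.0641 s.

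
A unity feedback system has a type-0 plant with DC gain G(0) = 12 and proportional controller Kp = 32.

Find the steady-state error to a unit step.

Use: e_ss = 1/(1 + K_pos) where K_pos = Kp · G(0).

K_pos = Kp · G(0) = 32 × 12 = 384. e_ss = 1/(1 + 384) = 0.0026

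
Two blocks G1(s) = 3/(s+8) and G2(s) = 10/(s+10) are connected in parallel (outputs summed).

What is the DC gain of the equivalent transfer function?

Parallel: G_eq = G1 + G2. DC gain = G1(0) + G2(0) = 3/8 + 10/10 = 0.375 + 1 = 1.375.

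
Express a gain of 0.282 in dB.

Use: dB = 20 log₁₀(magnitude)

dB = 20 log₁₀(0.282) = -11.0 dB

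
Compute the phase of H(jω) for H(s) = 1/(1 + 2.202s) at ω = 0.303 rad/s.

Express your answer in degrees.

Phase = -arctan(ωτ) = -arctan(0.303 × 2.202) = -33.7°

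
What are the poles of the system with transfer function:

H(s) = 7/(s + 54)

Pole is where denominator = 0: s + 54 = 0, so s = -54.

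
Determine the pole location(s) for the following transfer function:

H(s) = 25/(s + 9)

Pole is where denominator = 0: s + 9 = 0, so s = -9.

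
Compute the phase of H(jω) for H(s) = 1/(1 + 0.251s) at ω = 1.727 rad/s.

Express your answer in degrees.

Phase = -arctan(ωτ) = -arctan(1.727 × 0.251) = -23.4°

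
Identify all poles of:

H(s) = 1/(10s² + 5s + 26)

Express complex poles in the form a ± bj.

Discriminant = 5² - 4×10×26 = 25 - 1040 = -1015 < 0, so the poles are a complex conjugate pair s = (-5 ± j√1015)/(2×10). Real part = -5/(2×10) = -5/20 = -0.25; imaginary part = ±√1015/(2×10) ≈ 1.5930. Poles: s = -0.25 ± 1.5930j.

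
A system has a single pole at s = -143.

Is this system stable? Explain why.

Pole at s = -143 is in the left half-plane. Stable.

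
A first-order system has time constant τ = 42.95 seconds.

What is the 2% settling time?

For first-order system, 2% settling time ≈ 4τ = 4 × 42.95 = 171.8 s.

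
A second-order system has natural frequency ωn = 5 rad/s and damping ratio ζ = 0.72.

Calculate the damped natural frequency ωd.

ωd = ωn√(1 - ζ²) = 5√(1 - 0.72²) = 3.47 rad/s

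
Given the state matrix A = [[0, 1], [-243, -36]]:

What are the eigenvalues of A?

det(A - λI) = λ² - (-36)λ + 243 = (λ - (-9))(λ - (-27)). Eigenvalues: -9, -27.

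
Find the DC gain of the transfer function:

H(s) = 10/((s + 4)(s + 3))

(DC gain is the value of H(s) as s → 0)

DC gain = H(0) = 10/(4 × 3) = 10/12 = 0.8333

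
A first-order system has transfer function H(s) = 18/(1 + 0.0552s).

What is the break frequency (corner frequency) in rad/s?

Corner frequency = 1/τ = 1/0.0552 = 18.116 rad/s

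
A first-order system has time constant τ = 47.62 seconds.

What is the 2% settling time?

For first-order system, 2% settling time ≈ 4τ = 4 × 47.62 = 190.48 s.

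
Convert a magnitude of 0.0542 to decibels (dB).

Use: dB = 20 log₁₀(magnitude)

dB = 20 log₁₀(0.0542) = -25.3 dB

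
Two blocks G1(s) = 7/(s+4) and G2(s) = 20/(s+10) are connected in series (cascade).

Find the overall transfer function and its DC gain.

Series: multiply transfer functions. G_eq = 7/(s+4) × 20/(s+10) = 140/((s+4)(s+10)). DC gain = 140/(4×10) = 3.5.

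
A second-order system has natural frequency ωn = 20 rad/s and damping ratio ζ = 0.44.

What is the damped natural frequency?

ωd = ωn√(1 - ζ²) = 20√(1 - 0.44²) = 17.96 rad/s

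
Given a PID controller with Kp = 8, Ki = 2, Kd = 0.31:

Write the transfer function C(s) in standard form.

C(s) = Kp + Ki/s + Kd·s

Substituting values: C(s) = 8 + 2/s + 0.31s = (0.31s² + 8s + 2)/s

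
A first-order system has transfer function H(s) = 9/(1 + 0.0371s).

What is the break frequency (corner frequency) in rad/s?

Corner frequency = 1/τ = 1/0.0371 = 26.954 rad/s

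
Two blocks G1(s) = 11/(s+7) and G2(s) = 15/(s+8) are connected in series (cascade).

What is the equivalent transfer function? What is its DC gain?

Series: multiply transfer functions. G_eq = 11/(s+7) × 15/(s+8) = 165/((s+7)(s+8)). DC gain = 165/(7×8) = 2.9464.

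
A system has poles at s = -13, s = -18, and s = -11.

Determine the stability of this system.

All poles are in the left half-plane. System is stable.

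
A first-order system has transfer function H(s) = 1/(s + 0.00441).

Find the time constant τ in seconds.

For H(s) = 1/(s + 1/τ), the pole is at -1/τ = -0.00441, so τ = 1/0.00441 = 226.8 s.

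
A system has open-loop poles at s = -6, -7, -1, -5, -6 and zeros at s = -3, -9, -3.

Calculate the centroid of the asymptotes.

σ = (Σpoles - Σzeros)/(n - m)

σ = (Σpoles - Σzeros)/(n - m) = (-25 - (-15))/(5 - 3) = -10/2 = -5.0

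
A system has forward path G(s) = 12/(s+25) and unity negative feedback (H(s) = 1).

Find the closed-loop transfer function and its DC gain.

T(s) = G/(1+GH) = [12/(s+25)] / [1 + 12/(s+25)] = 12/(s+25+12) = 12/(s+37). DC gain = 12/37 = 0.3243.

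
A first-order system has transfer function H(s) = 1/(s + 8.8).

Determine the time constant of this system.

For H(s) = 1/(s + 1/τ), the pole is at -1/τ = -8.8, so τ = 1/8.8 = 0.1136 s.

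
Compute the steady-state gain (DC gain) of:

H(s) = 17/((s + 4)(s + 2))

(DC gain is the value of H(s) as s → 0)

DC gain = H(0) = 17/(4 × 2) = 17/8 = 2.125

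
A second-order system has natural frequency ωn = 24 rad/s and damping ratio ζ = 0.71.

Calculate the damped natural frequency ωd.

ωd = ωn√(1 - ζ²) = 24√(1 - 0.71²) = 16.9 rad/s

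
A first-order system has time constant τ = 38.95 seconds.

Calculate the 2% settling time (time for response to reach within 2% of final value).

For first-order system, 2% settling time ≈ 4τ = 4 × 38.95 = 155.8 s.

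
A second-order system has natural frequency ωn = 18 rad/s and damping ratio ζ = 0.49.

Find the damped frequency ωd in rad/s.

ωd = ωn√(1 - ζ²) = 18√(1 - 0.49²) = 15.69 rad/s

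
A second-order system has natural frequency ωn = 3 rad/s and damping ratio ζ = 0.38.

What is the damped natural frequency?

ωd = ωn√(1 - ζ²) = 3√(1 - 0.38²) = 2.77 rad/s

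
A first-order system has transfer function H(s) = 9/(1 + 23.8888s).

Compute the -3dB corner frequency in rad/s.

Corner frequency = 1/τ = 1/23.8888 = 0.042 rad/s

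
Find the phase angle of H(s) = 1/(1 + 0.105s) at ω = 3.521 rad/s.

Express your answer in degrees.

Phase = -arctan(ωτ) = -arctan(3.521 × 0.105) = -20.3°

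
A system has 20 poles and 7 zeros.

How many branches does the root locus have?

Root locus has n branches where n = number of poles = 20.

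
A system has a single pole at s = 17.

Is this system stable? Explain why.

Pole at s = 17 is in the right half-plane. Unstable.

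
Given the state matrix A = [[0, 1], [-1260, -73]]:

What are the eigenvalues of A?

det(A - λI) = λ² - (-73)λ + 1260 = (λ - (-45))(λ - (-28)). Eigenvalues: -45, -28.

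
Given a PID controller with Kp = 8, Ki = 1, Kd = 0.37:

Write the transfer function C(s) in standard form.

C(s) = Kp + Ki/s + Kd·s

Substituting values: C(s) = 8 + 1/s + 0.37s = (0.37s² + 8s + 1)/s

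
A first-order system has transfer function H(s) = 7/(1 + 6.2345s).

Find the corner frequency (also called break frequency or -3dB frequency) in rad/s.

Corner frequency = 1/τ = 1/6.2345 = 0.16 rad/s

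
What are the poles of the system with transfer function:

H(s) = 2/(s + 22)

Pole is where denominator = 0: s + 22 = 0, so s = -22.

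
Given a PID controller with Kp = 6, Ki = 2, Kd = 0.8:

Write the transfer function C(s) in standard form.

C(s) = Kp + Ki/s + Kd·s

Substituting values: C(s) = 6 + 2/s + 0.8s = (0.8s² + 6s + 2)/s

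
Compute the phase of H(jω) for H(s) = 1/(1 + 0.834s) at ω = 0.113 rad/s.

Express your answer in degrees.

Phase = -arctan(ωτ) = -arctan(0.113 × 0.834) = -5.4°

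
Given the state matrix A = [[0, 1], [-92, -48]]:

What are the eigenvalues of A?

det(A - λI) = λ² - (-48)λ + 92 = (λ - (-46))(λ - (-2)). Eigenvalues: -46, -2.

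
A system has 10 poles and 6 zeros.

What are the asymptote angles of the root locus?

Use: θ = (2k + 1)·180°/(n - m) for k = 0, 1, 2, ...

n - m = 10 - 6 = 4. Angles: θk = (2k + 1)·180°/4 = 45°, 135°, 225°, 315°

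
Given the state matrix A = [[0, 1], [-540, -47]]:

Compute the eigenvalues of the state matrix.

det(A - λI) = λ² - (-47)λ + 540 = (λ - (-27))(λ - (-20)). Eigenvalues: -27, -20.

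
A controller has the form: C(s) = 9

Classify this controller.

This is a Proportional (P) controller.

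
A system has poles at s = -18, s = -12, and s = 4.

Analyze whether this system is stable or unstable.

Pole(s) at s = 4 are not in the left half-plane. System is unstable.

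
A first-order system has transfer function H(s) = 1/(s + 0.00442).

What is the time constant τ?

For H(s) = 1/(s + 1/τ), the pole is at -1/τ = -0.00442, so τ = 1/0.00442 = 226.2 s.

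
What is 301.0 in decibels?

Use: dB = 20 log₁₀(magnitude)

dB = 20 log₁₀(301.0) = 49.6 dB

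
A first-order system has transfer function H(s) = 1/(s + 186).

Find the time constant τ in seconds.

For H(s) = 1/(s + 1/τ), the pole is at -1/τ = -186, so τ = 1/186 = 0.0054 s.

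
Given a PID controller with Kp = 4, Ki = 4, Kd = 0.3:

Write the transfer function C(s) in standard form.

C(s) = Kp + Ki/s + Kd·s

Substituting values: C(s) = 4 + 4/s + 0.3s = (0.3s² + 4s + 4)/s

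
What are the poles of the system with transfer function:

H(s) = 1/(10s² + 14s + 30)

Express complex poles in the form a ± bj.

Discriminant = 14² - 4×10×30 = 196 - 1200 = -1004 < 0, so the poles are a complex conjugate pair s = (-14 ± j√1004)/(2×10). Real part = -14/(2×10) = -14/20 = -0.7; imaginary part = ±√1004/(2×10) ≈ 1.5843. Poles: s = -0.7 ± 1.5843j.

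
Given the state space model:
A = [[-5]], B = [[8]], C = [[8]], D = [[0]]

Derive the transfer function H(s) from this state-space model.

(sI - A)⁻¹ = 1/(s + 5). H(s) = 8 × 8/(s + 5) + 0 = 64/(s + 5).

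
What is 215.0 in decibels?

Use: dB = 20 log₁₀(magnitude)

dB = 20 log₁₀(215.0) = 46.6 dB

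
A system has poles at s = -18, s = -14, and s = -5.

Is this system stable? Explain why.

All poles are in the left half-plane. System is stable.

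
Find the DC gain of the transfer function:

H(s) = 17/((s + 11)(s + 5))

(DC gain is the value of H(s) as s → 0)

DC gain = H(0) = 17/(11 × 5) = 17/55 = 0.3091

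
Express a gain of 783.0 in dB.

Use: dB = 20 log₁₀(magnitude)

dB = 20 log₁₀(783.0) = 57.9 dB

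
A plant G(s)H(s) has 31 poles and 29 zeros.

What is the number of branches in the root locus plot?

Root locus has n branches where n = number of poles = 31.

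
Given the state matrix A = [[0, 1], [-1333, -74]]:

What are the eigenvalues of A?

det(A - λI) = λ² - (-74)λ + 1333 = (λ - (-43))(λ - (-31)). Eigenvalues: -43, -31.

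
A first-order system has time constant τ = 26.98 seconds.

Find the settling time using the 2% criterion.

For first-order system, 2% settling time ≈ 4τ = 4 × 26.98 = 107.92 s.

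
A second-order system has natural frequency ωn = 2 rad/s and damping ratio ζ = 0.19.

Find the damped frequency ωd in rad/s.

ωd = ωn√(1 - ζ²) = 2√(1 - 0.19²) = 1.96 rad/s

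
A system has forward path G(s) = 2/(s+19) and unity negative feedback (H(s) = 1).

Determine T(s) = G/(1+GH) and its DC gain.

T(s) = G/(1+GH) = [2/(s+19)] / [1 + 2/(s+19)] = 2/(s+19+2) = 2/(s+21). DC gain = 2/21 = 0.0952.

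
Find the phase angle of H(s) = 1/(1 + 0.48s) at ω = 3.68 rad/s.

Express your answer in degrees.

Phase = -arctan(ωτ) = -arctan(3.68 × 0.48) = -60.5°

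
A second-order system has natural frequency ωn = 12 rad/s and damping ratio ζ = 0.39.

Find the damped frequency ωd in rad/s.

ωd = ωn√(1 - ζ²) = 12√(1 - 0.39²) = 11.05 rad/s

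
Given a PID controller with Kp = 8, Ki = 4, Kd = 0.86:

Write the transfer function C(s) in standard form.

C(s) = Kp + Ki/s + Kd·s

Substituting values: C(s) = 8 + 4/s + 0.86s = (0.86s² + 8s + 4)/s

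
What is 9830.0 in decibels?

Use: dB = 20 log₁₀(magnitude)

dB = 20 log₁₀(9830.0) = 79.9 dB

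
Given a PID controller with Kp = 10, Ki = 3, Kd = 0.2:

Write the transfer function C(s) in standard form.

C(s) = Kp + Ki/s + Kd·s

Substituting values: C(s) = 10 + 3/s + 0.2s = (0.2s² + 10s + 3)/s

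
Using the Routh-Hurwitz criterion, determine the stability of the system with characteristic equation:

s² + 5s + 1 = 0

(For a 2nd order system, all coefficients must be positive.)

Coefficients: 1, 5, 1. All positive, so system is stable.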